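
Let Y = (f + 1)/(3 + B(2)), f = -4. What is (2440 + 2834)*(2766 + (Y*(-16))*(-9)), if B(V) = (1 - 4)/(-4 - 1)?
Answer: 13955004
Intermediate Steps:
B(V) = ⅗ (B(V) = -3/(-5) = -3*(-⅕) = ⅗)
Y = -⅚ (Y = (-4 + 1)/(3 + ⅗) = -3/18/5 = -3*5/18 = -⅚ ≈ -0.83333)
(2440 + 2834)*(2766 + (Y*(-16))*(-9)) = (2440 + 2834)*(2766 - ⅚*(-16)*(-9)) = 5274*(2766 + (40/3)*(-9)) = 5274*(2766 - 120) = 5274*2646 = 13955004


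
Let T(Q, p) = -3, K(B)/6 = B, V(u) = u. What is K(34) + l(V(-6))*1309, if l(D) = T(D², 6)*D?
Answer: 23766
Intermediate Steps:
K(B) = 6*B
l(D) = -3*D
K(34) + l(V(-6))*1309 = 6*34 - 3*(-6)*1309 = 204 + 18*1309 = 204 + 23562 = 23766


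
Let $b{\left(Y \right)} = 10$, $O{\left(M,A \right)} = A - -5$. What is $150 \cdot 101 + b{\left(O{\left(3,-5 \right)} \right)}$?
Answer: $15160$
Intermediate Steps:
$O{\left(M,A \right)} = 5 + A$ ($O{\left(M,A \right)} = A + 5 = 5 + A$)
$150 \cdot 101 + b{\left(O{\left(3,-5 \right)} \right)} = 150 \cdot 101 + 10 = 15150 + 10 = 15160$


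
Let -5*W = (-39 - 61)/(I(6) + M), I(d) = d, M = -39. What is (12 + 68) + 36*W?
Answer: 640/11 ≈ 58.182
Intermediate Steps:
W = -20/33 (W = -(-39 - 61)/(5*(6 - 39)) = -(-20)/(-33) = -(-20)*(-1)/33 = -⅕*100/33 = -20/33 ≈ -0.60606)
(12 + 68) + 36*W = (12 + 68) + 36*(-20/33) = 80 - 240/11 = 640/11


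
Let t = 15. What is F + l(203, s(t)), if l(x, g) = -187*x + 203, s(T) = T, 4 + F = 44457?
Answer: 6695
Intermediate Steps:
F = 44453 (F = -4 + 44457 = 44453)
l(x, g) = 203 - 187*x
F + l(203, s(t)) = 44453 + (203 - 187*203) = 44453 + (203 - 37961) = 44453 - 37758 = 6695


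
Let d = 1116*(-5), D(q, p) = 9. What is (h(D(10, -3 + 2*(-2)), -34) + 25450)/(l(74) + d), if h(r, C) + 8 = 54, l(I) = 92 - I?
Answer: -12748/2781 ≈ -4.5840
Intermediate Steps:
d = -5580
h(r, C) = 46 (h(r, C) = -8 + 54 = 46)
(h(D(10, -3 + 2*(-2)), -34) + 25450)/(l(74) + d) = (46 + 25450)/((92 - 1*74) - 5580) = 25496/((92 - 74) - 5580) = 25496/(18 - 5580) = 25496/(-5562) = 25496*(-1/5562) = -12748/2781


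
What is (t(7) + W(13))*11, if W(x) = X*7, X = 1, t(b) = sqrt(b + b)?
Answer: 77 + 11*sqrt(14) ≈ 118.16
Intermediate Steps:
t(b) = sqrt(2)*sqrt(b) (t(b) = sqrt(2*b) = sqrt(2)*sqrt(b))
W(x) = 7 (W(x) = 1*7 = 7)
(t(7) + W(13))*11 = (sqrt(2)*sqrt(7) + 7)*11 = (sqrt(14) + 7)*11 = (7 + sqrt(14))*11 = 77 + 11*sqrt(14)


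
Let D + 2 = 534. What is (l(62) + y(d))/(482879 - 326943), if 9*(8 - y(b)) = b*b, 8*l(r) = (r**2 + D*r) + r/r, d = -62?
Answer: 301285/11227392 ≈ 0.026835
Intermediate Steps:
D = 532 (D = -2 + 534 = 532)
l(r) = 1/8 + r**2/8 + 133*r/2 (l(r) = ((r**2 + 532*r) + r/r)/8 = ((r**2 + 532*r) + 1)/8 = (1 + r**2 + 532*r)/8 = 1/8 + r**2/8 + 133*r/2)
y(b) = 8 - b**2/9 (y(b) = 8 - b*b/9 = 8 - b**2/9)
(l(62) + y(d))/(482879 - 326943) = ((1/8 + (1/8)*62**2 + (133/2)*62) + (8 - 1/9*(-62)**2))/(482879 - 326943) = ((1/8 + (1/8)*3844 + 4123) + (8 - 1/9*3844))/155936 = ((1/8 + 961/2 + 4123) + (8 - 3844/9))*(1/155936) = (36829/8 - 3772/9)*(1/155936) = (301285/72)*(1/155936) = 301285/11227392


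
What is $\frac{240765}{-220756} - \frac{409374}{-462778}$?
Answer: $- \frac{10524489213}{51080510084} \approx -0.20604$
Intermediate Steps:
$\frac{240765}{-220756} - \frac{409374}{-462778} = 240765 \left(- \frac{1}{220756}\right) - - \frac{204687}{231389} = - \frac{240765}{220756} + \frac{204687}{231389} = - \frac{10524489213}{51080510084}$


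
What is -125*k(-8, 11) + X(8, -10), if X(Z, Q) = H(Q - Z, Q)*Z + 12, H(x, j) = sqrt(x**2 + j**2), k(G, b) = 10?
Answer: -1238 + 16*sqrt(106) ≈ -1073.3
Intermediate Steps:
H(x, j) = sqrt(j**2 + x**2)
X(Z, Q) = 12 + Z*sqrt(Q**2 + (Q - Z)**2) (X(Z, Q) = sqrt(Q**2 + (Q - Z)**2)*Z + 12 = Z*sqrt(Q**2 + (Q - Z)**2) + 12 = 12 + Z*sqrt(Q**2 + (Q - Z)**2))
-125*k(-8, 11) + X(8, -10) = -125*10 + (12 + 8*sqrt((-10)**2 + (-10 - 1*8)**2)) = -1250 + (12 + 8*sqrt(100 + (-10 - 8)**2)) = -1250 + (12 + 8*sqrt(100 + (-18)**2)) = -1250 + (12 + 8*sqrt(100 + 324)) = -1250 + (12 + 8*sqrt(424)) = -1250 + (12 + 8*(2*sqrt(106))) = -1250 + (12 + 16*sqrt(106)) = -1238 + 16*sqrt(106)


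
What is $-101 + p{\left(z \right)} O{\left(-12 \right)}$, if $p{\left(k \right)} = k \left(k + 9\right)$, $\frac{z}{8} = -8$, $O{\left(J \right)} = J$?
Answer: $-42341$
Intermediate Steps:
$z = -64$ ($z = 8 \left(-8\right) = -64$)
$p{\left(k \right)} = k \left(9 + k\right)$
$-101 + p{\left(z \right)} O{\left(-12 \right)} = -101 + - 64 \left(9 - 64\right) \left(-12\right) = -101 + \left(-64\right) \left(-55\right) \left(-12\right) = -101 + 3520 \left(-12\right) = -101 - 42240 = -42341$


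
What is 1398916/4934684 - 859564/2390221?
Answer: -224489579335/2948746331291 ≈ -0.076131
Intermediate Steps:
1398916/4934684 - 859564/2390221 = 1398916*(1/4934684) - 859564*1/2390221 = 349729/1233671 - 859564/2390221 = -224489579335/2948746331291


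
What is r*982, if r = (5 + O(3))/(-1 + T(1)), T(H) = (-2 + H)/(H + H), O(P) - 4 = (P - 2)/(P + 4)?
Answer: -125696/21 ≈ -5985.5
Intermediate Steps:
O(P) = 4 + (-2 + P)/(4 + P) (O(P) = 4 + (P - 2)/(P + 4) = 4 + (-2 + P)/(4 + P))
T(H) = (-2 + H)/(2*H) (T(H) = (-2 + H)/((2*H)) = (-2 + H)*(1/(2*H)) = (-2 + H)/(2*H))
r = -128/21 (r = (5 + (14 + 5*3)/(4 + 3))/(-1 + (1/2)*(-2 + 1)/1) = (5 + (14 + 15)/7)/(-1 + (1/2)*1*(-1)) = (5 + (1/7)*29)/(-1 - 1/2) = (5 + 29/7)/(-3/2) = (64/7)*(-2/3) = -128/21 ≈ -6.0952)
r*982 = -128/21*982 = -125696/21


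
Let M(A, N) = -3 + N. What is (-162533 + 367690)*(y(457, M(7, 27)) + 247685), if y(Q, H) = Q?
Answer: 50908068294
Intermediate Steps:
(-162533 + 367690)*(y(457, M(7, 27)) + 247685) = (-162533 + 367690)*(457 + 247685) = 205157*248142 = 50908068294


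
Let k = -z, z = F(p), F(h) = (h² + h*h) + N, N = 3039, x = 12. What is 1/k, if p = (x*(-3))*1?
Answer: -1/5631 ≈ -0.00017759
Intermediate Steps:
p = -36 (p = (12*(-3))*1 = -36*1 = -36)
F(h) = 3039 + 2*h² (F(h) = (h² + h*h) + 3039 = (h² + h²) + 3039 = 2*h² + 3039 = 3039 + 2*h²)
z = 5631 (z = 3039 + 2*(-36)² = 3039 + 2*1296 = 3039 + 2592 = 5631)
k = -5631 (k = -1*5631 = -5631)
1/k = 1/(-5631) = -1/5631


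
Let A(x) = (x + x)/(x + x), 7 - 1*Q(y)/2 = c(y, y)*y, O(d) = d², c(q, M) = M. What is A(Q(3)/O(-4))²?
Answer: 1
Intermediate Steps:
Q(y) = 14 - 2*y² (Q(y) = 14 - 2*y*y = 14 - 2*y²)
A(x) = 1 (A(x) = (2*x)/((2*x)) = (2*x)*(1/(2*x)) = 1)
A(Q(3)/O(-4))² = 1² = 1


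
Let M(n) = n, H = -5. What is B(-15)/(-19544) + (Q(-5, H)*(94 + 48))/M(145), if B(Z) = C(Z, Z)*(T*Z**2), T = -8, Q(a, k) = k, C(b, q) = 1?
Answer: -340381/70847 ≈ -4.8045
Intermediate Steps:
B(Z) = -8*Z**2 (B(Z) = 1*(-8*Z**2) = -8*Z**2)
B(-15)/(-19544) + (Q(-5, H)*(94 + 48))/M(145) = -8*(-15)**2/(-19544) - 5*(94 + 48)/145 = -8*225*(-1/19544) - 5*142*(1/145) = -1800*(-1/19544) - 710*1/145 = 225/2443 - 142/29 = -340381/70847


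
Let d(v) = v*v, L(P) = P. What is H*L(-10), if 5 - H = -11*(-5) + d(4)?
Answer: 660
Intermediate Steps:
d(v) = v²
H = -66 (H = 5 - (-11*(-5) + 4²) = 5 - (55 + 16) = 5 - 1*71 = 5 - 71 = -66)
H*L(-10) = -66*(-10) = 660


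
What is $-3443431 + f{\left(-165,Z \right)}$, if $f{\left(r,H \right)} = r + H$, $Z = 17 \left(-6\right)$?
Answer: $-3443698$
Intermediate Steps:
$Z = -102$
$f{\left(r,H \right)} = H + r$
$-3443431 + f{\left(-165,Z \right)} = -3443431 - 267 = -3443698$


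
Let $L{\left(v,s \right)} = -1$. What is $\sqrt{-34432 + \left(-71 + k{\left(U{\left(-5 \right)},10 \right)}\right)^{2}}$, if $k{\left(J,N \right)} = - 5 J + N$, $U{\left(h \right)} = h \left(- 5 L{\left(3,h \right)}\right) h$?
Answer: $2 \sqrt{109041} \approx 660.43$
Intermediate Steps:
$U{\left(h \right)} = 5 h^{2}$ ($U{\left(h \right)} = h \left(\left(-5\right) \left(-1\right)\right) h = h 5 h = 5 h h = 5 h^{2}$)
$k{\left(J,N \right)} = N - 5 J$
$\sqrt{-34432 + \left(-71 + k{\left(U{\left(-5 \right)},10 \right)}\right)^{2}} = \sqrt{-34432 + \left(-71 + \left(10 - 5 \cdot 5 \left(-5\right)^{2}\right)\right)^{2}} = \sqrt{-34432 + \left(-71 + \left(10 - 5 \cdot 5 \cdot 25\right)\right)^{2}} = \sqrt{-34432 + \left(-71 + \left(10 - 625\right)\right)^{2}} = \sqrt{-34432 + \left(-71 - 615\right)^{2}} = \sqrt{-34432 + \left(-686\right)^{2}} = \sqrt{-34432 + 470596} = \sqrt{436164} = 2 \sqrt{109041}$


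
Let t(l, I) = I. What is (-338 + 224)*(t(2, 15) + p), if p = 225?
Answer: -27360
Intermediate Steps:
(-338 + 224)*(t(2, 15) + p) = (-338 + 224)*(15 + 225) = -114*240 = -27360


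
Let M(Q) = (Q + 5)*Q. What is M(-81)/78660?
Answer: 9/115 ≈ 0.078261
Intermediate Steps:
M(Q) = Q*(5 + Q) (M(Q) = (5 + Q)*Q = Q*(5 + Q))
M(-81)/78660 = -81*(5 - 81)/78660 = -81*(-76)*(1/78660) = 6156*(1/78660) = 9/115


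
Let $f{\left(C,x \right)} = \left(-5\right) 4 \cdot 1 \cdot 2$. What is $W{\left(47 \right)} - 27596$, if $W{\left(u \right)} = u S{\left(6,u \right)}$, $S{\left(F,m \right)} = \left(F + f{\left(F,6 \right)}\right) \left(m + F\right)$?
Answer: $-112290$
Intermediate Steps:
$f{\left(C,x \right)} = -40$ ($f{\left(C,x \right)} = \left(-20\right) 2 = -40$)
$S{\left(F,m \right)} = \left(-40 + F\right) \left(F + m\right)$ ($S{\left(F,m \right)} = \left(F - 40\right) \left(m + F\right) = \left(-40 + F\right) \left(F + m\right)$)
$W{\left(u \right)} = u \left(-204 - 34 u\right)$ ($W{\left(u \right)} = u \left(6^{2} - 240 - 40 u + 6 u\right) = u \left(36 - 240 - 40 u + 6 u\right) = u \left(-204 - 34 u\right)$)
$W{\left(47 \right)} - 27596 = 34 \cdot 47 \left(-6 - 47\right) - 27596 = 34 \cdot 47 \left(-53\right) - 27596 = -84694 - 27596 = -112290$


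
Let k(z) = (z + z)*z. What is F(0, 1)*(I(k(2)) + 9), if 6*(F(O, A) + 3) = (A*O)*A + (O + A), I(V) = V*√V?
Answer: -51/2 - 136*√2/3 ≈ -89.611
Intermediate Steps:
k(z) = 2*z² (k(z) = (2*z)*z = 2*z²)
I(V) = V^(3/2)
F(O, A) = -3 + A/6 + O/6 + O*A²/6 (F(O, A) = -3 + ((A*O)*A + (O + A))/6 = -3 + (O*A² + (A + O))/6 = -3 + (A + O + O*A²)/6 = -3 + (A/6 + O/6 + O*A²/6) = -3 + A/6 + O/6 + O*A²/6)
F(0, 1)*(I(k(2)) + 9) = (-3 + (⅙)*1 + (⅙)*0 + (⅙)*0*1²)*((2*2²)^(3/2) + 9) = (-3 + ⅙ + 0 + (⅙)*0*1)*((2*4)^(3/2) + 9) = (-3 + ⅙ + 0 + 0)*(8^(3/2) + 9) = -17*(16*√2 + 9)/6 = -17*(9 + 16*√2)/6 = -51/2 - 136*√2/3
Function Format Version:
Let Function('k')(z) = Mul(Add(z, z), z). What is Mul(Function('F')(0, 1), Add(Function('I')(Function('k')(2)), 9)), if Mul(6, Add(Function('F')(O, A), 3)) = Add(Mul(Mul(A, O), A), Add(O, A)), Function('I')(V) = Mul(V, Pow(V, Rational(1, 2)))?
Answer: Add(Rational(-51, 2), Mul(Rational(-136, 3), Pow(2, Rational(1, 2)))) ≈ -89.611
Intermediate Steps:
Function('k')(z) = Mul(2, Pow(z, 2)) (Function('k')(z) = Mul(Mul(2, z), z) = Mul(2, Pow(z, 2)))
Function('I')(V) = Pow(V, Rational(3, 2))
Function('F')(O, A) = Add(-3, Mul(Rational(1, 6), A), Mul(Rational(1, 6), O), Mul(Rational(1, 6), O, Pow(A, 2))) (Function('F')(O, A) = Add(-3, Mul(Rational(1, 6), Add(Mul(Mul(A, O), A), Add(O, A)))) = Add(-3, Mul(Rational(1, 6), Add(Mul(O, Pow(A, 2)), Add(A, O)))) = Add(-3, Mul(Rational(1, 6), Add(A, O, Mul(O, Pow(A, 2))))) = Add(-3, Add(Mul(Rational(1, 6), A), Mul(Rational(1, 6), O), Mul(Rational(1, 6), O, Pow(A, 2)))) = Add(-3, Mul(Rational(1, 6), A), Mul(Rational(1, 6), O), Mul(Rational(1, 6), O, Pow(A, 2))))
Mul(Function('F')(0, 1), Add(Function('I')(Function('k')(2)), 9)) = Mul(Add(-3, Mul(Rational(1, 6), 1), Mul(Rational(1, 6), 0), Mul(Rational(1, 6), 0, Pow(1, 2))), Add(Pow(Mul(2, Pow(2, 2)), Rational(3, 2)), 9)) = Mul(Add(-3, Rational(1, 6), 0, Mul(Rational(1, 6), 0, 1)), Add(Pow(Mul(2, 4), Rational(3, 2)), 9)) = Mul(Add(-3, Rational(1, 6), 0, 0), Add(Pow(8, Rational(3, 2)), 9)) = Mul(Rational(-17, 6), Add(Mul(16, Pow(2, Rational(1, 2))), 9)) = Mul(Rational(-17, 6), Add(9, Mul(16, Pow(2, Rational(1, 2))))) = Add(Rational(-51, 2), Mul(Rational(-136, 3), Pow(2, Rational(1, 2))))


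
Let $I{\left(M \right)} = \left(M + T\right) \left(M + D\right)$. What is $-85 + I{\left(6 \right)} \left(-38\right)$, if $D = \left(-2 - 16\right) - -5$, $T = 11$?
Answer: $4437$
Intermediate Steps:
$D = -13$ ($D = \left(-2 - 16\right) + 5 = -18 + 5 = -13$)
$I{\left(M \right)} = \left(-13 + M\right) \left(11 + M\right)$ ($I{\left(M \right)} = \left(M + 11\right) \left(M - 13\right) = \left(11 + M\right) \left(-13 + M\right) = \left(-13 + M\right) \left(11 + M\right)$)
$-85 + I{\left(6 \right)} \left(-38\right) = -85 + \left(-143 + 6^{2} - 12\right) \left(-38\right) = -85 + \left(-143 + 36 - 12\right) \left(-38\right) = -85 - -4522 = -85 + 4522 = 4437$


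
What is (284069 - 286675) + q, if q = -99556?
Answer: -102162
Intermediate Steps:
(284069 - 286675) + q = (284069 - 286675) - 99556 = -2606 - 99556 = -102162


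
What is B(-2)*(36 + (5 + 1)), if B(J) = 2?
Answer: 84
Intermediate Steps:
B(-2)*(36 + (5 + 1)) = 2*(36 + (5 + 1)) = 2*(36 + 6) = 2*42 = 84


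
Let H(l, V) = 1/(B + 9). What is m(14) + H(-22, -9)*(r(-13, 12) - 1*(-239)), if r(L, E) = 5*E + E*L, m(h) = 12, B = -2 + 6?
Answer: 23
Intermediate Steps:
B = 4
H(l, V) = 1/13 (H(l, V) = 1/(4 + 9) = 1/13)
m(14) + H(-22, -9)*(r(-13, 12) - 1*(-239)) = 12 + (12*(5 - 13) - 1*(-239))/13 = 12 + (12*(-8) + 239)/13 = 12 + (-96 + 239)/13 = 12 + (1/13)*143 = 12 + 11 = 23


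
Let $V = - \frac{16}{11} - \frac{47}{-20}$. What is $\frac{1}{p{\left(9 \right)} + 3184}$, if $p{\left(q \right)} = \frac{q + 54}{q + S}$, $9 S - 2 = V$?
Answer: $\frac{18457}{58891828} \approx 0.0003134$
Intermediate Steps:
$V = \frac{197}{220}$ ($V = \left(-16\right) \frac{1}{11} - - \frac{47}{20} = - \frac{16}{11} + \frac{47}{20} = \frac{197}{220} \approx 0.89545$)
$S = \frac{637}{1980}$ ($S = \frac{2}{9} + \frac{1}{9} \cdot \frac{197}{220} = \frac{2}{9} + \frac{197}{1980} = \frac{637}{1980} \approx 0.32172$)
$p{\left(q \right)} = \frac{54 + q}{\frac{637}{1980} + q}$ ($p{\left(q \right)} = \frac{q + 54}{q + \frac{637}{1980}} = \frac{54 + q}{\frac{637}{1980} + q}$)
$\frac{1}{p{\left(9 \right)} + 3184} = \frac{1}{\frac{1980 \left(54 + 9\right)}{637 + 1980 \cdot 9} + 3184} = \frac{1}{1980 \frac{1}{637 + 17820} \cdot 63 + 3184} = \frac{1}{1980 \cdot \frac{1}{18457} \cdot 63 + 3184} = \frac{1}{\frac{124740}{18457} + 3184} = \frac{1}{\frac{58891828}{18457}} = \frac{18457}{58891828}$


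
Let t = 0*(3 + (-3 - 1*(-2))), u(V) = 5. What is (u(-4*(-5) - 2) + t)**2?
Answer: 25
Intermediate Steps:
t = 0 (t = 0*(3 + (-3 + 2)) = 0*(3 - 1) = 0*2 = 0)
(u(-4*(-5) - 2) + t)**2 = (5 + 0)**2 = 5**2 = 25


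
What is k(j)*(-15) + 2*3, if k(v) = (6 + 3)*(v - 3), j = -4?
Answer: 951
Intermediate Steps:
k(v) = -27 + 9*v (k(v) = 9*(-3 + v) = -27 + 9*v)
k(j)*(-15) + 2*3 = (-27 + 9*(-4))*(-15) + 2*3 = (-27 - 36)*(-15) + 6 = -63*(-15) + 6 = 945 + 6 = 951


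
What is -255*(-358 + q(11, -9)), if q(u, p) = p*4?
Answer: 100470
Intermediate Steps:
q(u, p) = 4*p
-255*(-358 + q(11, -9)) = -255*(-358 + 4*(-9)) = -255*(-358 - 36) = -255*(-394) = 100470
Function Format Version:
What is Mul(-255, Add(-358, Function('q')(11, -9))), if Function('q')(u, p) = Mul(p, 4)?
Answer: 100470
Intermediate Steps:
Function('q')(u, p) = Mul(4, p)
Mul(-255, Add(-358, Function('q')(11, -9))) = Mul(-255, Add(-358, Mul(4, -9))) = Mul(-255, Add(-358, -36)) = Mul(-255, -394) = 100470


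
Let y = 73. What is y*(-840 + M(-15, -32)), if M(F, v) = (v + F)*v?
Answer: 48472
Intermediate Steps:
M(F, v) = v*(F + v) (M(F, v) = (F + v)*v = v*(F + v))
y*(-840 + M(-15, -32)) = 73*(-840 - 32*(-15 - 32)) = 73*(-840 - 32*(-47)) = 73*(-840 + 1504) = 73*664 = 48472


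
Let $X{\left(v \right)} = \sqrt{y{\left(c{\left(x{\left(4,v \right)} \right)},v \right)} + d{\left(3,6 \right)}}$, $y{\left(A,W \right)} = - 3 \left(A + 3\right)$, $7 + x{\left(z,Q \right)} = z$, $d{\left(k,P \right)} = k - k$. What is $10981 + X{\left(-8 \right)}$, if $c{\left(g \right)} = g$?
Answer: $10981$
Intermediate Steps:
$d{\left(k,P \right)} = 0$
$x{\left(z,Q \right)} = -7 + z$
$y{\left(A,W \right)} = -9 - 3 A$ ($y{\left(A,W \right)} = - 3 \left(3 + A\right) = -9 - 3 A$)
$X{\left(v \right)} = 0$ ($X{\left(v \right)} = \sqrt{\left(-9 - 3 \left(-7 + 4\right)\right) + 0} = \sqrt{\left(-9 - -9\right) + 0} = \sqrt{\left(-9 + 9\right) + 0} = \sqrt{0 + 0} = \sqrt{0} = 0$)
$10981 + X{\left(-8 \right)} = 10981 + 0 = 10981$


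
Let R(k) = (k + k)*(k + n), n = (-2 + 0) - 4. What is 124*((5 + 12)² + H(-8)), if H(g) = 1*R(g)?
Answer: 63612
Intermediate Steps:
n = -6 (n = -2 - 4 = -6)
R(k) = 2*k*(-6 + k) (R(k) = (k + k)*(k - 6) = (2*k)*(-6 + k) = 2*k*(-6 + k))
H(g) = 2*g*(-6 + g) (H(g) = 1*(2*g*(-6 + g)) = 2*g*(-6 + g))
124*((5 + 12)² + H(-8)) = 124*((5 + 12)² + 2*(-8)*(-6 - 8)) = 124*(17² + 2*(-8)*(-14)) = 124*(289 + 224) = 124*513 = 63612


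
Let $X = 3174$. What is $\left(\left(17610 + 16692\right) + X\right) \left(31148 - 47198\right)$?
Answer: $-601489800$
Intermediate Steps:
$\left(\left(17610 + 16692\right) + X\right) \left(31148 - 47198\right) = \left(\left(17610 + 16692\right) + 3174\right) \left(31148 - 47198\right) = \left(34302 + 3174\right) \left(-16050\right) = 37476 \left(-16050\right) = -601489800$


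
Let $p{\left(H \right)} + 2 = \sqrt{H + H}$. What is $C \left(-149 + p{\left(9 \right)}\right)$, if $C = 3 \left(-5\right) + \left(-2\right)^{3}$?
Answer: $3473 - 69 \sqrt{2} \approx 3375.4$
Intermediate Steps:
$p{\left(H \right)} = -2 + \sqrt{2} \sqrt{H}$ ($p{\left(H \right)} = -2 + \sqrt{H + H} = -2 + \sqrt{2 H} = -2 + \sqrt{2} \sqrt{H}$)
$C = -23$ ($C = -15 - 8 = -23$)
$C \left(-149 + p{\left(9 \right)}\right) = - 23 \left(-149 - \left(2 - \sqrt{2} \sqrt{9}\right)\right) = - 23 \left(-149 - \left(2 - \sqrt{2} \cdot 3\right)\right) = - 23 \left(-149 - \left(2 - 3 \sqrt{2}\right)\right) = - 23 \left(-151 + 3 \sqrt{2}\right) = 3473 - 69 \sqrt{2}$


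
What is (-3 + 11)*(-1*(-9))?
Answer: 72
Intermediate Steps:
(-3 + 11)*(-1*(-9)) = 8*9 = 72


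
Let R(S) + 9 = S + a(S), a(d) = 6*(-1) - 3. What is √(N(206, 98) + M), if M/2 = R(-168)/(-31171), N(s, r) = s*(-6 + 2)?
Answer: 2*I*√200153136743/31171 ≈ 28.705*I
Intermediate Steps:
a(d) = -9 (a(d) = -6 - 3 = -9)
N(s, r) = -4*s (N(s, r) = s*(-4) = -4*s)
R(S) = -18 + S (R(S) = -9 + (S - 9) = -9 + (-9 + S) = -18 + S)
M = 372/31171 (M = 2*((-18 - 168)/(-31171)) = 2*(-186*(-1/31171)) = 2*(186/31171) = 372/31171 ≈ 0.011934)
√(N(206, 98) + M) = √(-4*206 + 372/31171) = √(-824 + 372/31171) = √(-25684532/31171) = 2*I*√200153136743/31171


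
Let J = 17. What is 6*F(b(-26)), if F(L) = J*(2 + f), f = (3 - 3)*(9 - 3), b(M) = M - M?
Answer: 204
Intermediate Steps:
b(M) = 0
f = 0 (f = 0*6 = 0)
F(L) = 34 (F(L) = 17*(2 + 0) = 17*2 = 34)
6*F(b(-26)) = 6*34 = 204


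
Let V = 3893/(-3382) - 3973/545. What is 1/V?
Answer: -1843190/15558371 ≈ -0.11847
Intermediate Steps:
V = -15558371/1843190 (V = 3893*(-1/3382) - 3973*1/545 = -3893/3382 - 3973/545 = -15558371/1843190 ≈ -8.4410)
1/V = 1/(-15558371/1843190) = -1843190/15558371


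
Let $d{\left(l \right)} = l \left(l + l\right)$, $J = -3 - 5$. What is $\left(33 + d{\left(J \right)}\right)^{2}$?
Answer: $25921$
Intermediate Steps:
$J = -8$
$d{\left(l \right)} = 2 l^{2}$ ($d{\left(l \right)} = l 2 l = 2 l^{2}$)
$\left(33 + d{\left(J \right)}\right)^{2} = \left(33 + 2 \left(-8\right)^{2}\right)^{2} = \left(33 + 2 \cdot 64\right)^{2} = \left(33 + 128\right)^{2} = 161^{2} = 25921$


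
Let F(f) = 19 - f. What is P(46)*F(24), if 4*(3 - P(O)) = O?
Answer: 85/2 ≈ 42.500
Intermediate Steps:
P(O) = 3 - O/4
P(46)*F(24) = (3 - ¼*46)*(19 - 1*24) = (3 - 23/2)*(19 - 24) = -17/2*(-5) = 85/2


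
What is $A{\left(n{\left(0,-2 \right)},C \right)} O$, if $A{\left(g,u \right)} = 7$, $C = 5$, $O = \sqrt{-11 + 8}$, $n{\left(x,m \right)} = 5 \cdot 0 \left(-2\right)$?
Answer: $7 i \sqrt{3} \approx 12.124 i$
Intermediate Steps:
$n{\left(x,m \right)} = 0$ ($n{\left(x,m \right)} = 0 \left(-2\right) = 0$)
$O = i \sqrt{3}$ ($O = \sqrt{-3} = i \sqrt{3} \approx 1.732 i$)
$A{\left(n{\left(0,-2 \right)},C \right)} O = 7 i \sqrt{3}$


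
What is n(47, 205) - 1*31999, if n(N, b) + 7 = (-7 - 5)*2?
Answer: -32030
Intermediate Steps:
n(N, b) = -31 (n(N, b) = -7 + (-7 - 5)*2 = -7 - 12*2 = -7 - 24 = -31)
n(47, 205) - 1*31999 = -31 - 1*31999 = -31 - 31999 = -32030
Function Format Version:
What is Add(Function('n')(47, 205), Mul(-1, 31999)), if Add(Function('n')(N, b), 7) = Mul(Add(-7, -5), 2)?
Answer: -32030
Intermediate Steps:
Function('n')(N, b) = -31 (Function('n')(N, b) = Add(-7, Mul(Add(-7, -5), 2)) = Add(-7, Mul(-12, 2)) = Add(-7, -24) = -31)
Add(Function('n')(47, 205), Mul(-1, 31999)) = Add(-31, Mul(-1, 31999)) = Add(-31, -31999) = -32030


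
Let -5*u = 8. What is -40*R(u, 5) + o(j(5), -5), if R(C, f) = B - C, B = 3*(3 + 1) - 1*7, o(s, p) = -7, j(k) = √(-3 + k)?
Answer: -271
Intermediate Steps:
u = -8/5 (u = -⅕*8 = -8/5 ≈ -1.6000)
B = 5 (B = 3*4 - 7 = 12 - 7 = 5)
R(C, f) = 5 - C
-40*R(u, 5) + o(j(5), -5) = -40*(5 - 1*(-8/5)) - 7 = -40*(5 + 8/5) - 7 = -40*33/5 - 7 = -264 - 7 = -271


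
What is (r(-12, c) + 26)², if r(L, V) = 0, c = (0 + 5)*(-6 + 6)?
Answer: 676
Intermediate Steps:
c = 0 (c = 5*0 = 0)
(r(-12, c) + 26)² = (0 + 26)² = 26² = 676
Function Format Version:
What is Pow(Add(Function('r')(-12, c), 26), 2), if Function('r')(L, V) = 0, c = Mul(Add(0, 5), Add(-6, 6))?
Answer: 676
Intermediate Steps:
c = 0 (c = Mul(5, 0) = 0)
Pow(Add(Function('r')(-12, c), 26), 2) = Pow(Add(0, 26), 2) = Pow(26, 2) = 676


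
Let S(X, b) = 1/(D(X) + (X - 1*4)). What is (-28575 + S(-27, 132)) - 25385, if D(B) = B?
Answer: -3129681/58 ≈ -53960.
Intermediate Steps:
S(X, b) = 1/(-4 + 2*X) (S(X, b) = 1/(X + (X - 1*4)) = 1/(X + (X - 4)) = 1/(X + (-4 + X)) = 1/(-4 + 2*X))
(-28575 + S(-27, 132)) - 25385 = (-28575 + 1/(2*(-2 - 27))) - 25385 = (-28575 + (1/2)/(-29)) - 25385 = (-28575 + (1/2)*(-1/29)) - 25385 = (-28575 - 1/58) - 25385 = -1657351/58 - 25385 = -3129681/58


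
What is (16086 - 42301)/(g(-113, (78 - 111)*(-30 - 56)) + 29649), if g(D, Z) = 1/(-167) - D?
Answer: -4377905/4970253 ≈ -0.88082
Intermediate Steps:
g(D, Z) = -1/167 - D
(16086 - 42301)/(g(-113, (78 - 111)*(-30 - 56)) + 29649) = (16086 - 42301)/((-1/167 - 1*(-113)) + 29649) = -26215/((-1/167 + 113) + 29649) = -26215/(18870/167 + 29649) = -26215/4970253/167 = -26215*167/4970253 = -4377905/4970253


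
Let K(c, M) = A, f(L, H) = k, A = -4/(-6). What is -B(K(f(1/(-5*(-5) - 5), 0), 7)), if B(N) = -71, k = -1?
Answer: 71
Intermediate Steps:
A = 2/3 (A = -4*(-1/6) = 2/3 ≈ 0.66667)
f(L, H) = -1
K(c, M) = 2/3
-B(K(f(1/(-5*(-5) - 5), 0), 7)) = -1*(-71) = 71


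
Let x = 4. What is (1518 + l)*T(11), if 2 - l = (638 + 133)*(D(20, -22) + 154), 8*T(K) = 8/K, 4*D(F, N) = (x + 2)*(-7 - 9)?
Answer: -98710/11 ≈ -8973.6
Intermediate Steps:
D(F, N) = -24 (D(F, N) = ((4 + 2)*(-7 - 9))/4 = (6*(-16))/4 = (¼)*(-96) = -24)
T(K) = 1/K (T(K) = (8/K)/8 = 1/K)
l = -100228 (l = 2 - (638 + 133)*(-24 + 154) = 2 - 771*130 = 2 - 1*100230 = 2 - 100230 = -100228)
(1518 + l)*T(11) = (1518 - 100228)/11 = -98710*1/11 = -98710/11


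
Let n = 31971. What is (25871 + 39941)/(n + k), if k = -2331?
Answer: 16453/7410 ≈ 2.2204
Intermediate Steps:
(25871 + 39941)/(n + k) = (25871 + 39941)/(31971 - 2331) = 65812/29640 = 65812*(1/29640) = 16453/7410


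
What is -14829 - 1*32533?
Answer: -47362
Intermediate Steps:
-14829 - 1*32533 = -14829 - 32533 = -47362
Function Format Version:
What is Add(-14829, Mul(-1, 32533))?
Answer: -47362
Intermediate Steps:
Add(-14829, Mul(-1, 32533)) = Add(-14829, -32533) = -47362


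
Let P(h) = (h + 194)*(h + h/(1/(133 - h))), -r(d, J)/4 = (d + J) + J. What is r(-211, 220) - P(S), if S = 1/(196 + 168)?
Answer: -47621690479/48228544 ≈ -987.42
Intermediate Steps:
r(d, J) = -8*J - 4*d (r(d, J) = -4*((d + J) + J) = -4*((J + d) + J) = -4*(d + 2*J) = -8*J - 4*d)
S = 1/364 ≈ 0.0027473
P(h) = (194 + h)*(h + h*(133 - h))
r(-211, 220) - P(S) = (-8*220 - 4*(-211)) - (25996 - (1/364)² - 60*1/364)/364 = (-1760 + 844) - (25996 - 1*1/132496 - 15/91)/364 = -916 - (25996 - 1/132496 - 15/91)/364 = -916 - 3444344175/(364*132496) = -916 - 1*3444344175/48228544 = -916 - 3444344175/48228544 = -47621690479/48228544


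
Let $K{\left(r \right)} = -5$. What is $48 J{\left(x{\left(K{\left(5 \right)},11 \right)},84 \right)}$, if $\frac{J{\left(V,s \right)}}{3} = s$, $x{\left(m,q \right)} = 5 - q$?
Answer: $12096$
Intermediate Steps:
$J{\left(V,s \right)} = 3 s$
$48 J{\left(x{\left(K{\left(5 \right)},11 \right)},84 \right)} = 48 \cdot 3 \cdot 84 = 48 \cdot 252 = 12096$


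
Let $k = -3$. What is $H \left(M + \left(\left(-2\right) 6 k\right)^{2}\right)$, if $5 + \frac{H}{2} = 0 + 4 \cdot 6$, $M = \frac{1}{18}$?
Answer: $\frac{443251}{9} \approx 49250.0$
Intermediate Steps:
$M = \frac{1}{18} \approx 0.055556$
$H = 38$ ($H = -10 + 2 \left(0 + 4 \cdot 6\right) = -10 + 2 \left(0 + 24\right) = -10 + 2 \cdot 24 = -10 + 48 = 38$)
$H \left(M + \left(\left(-2\right) 6 k\right)^{2}\right) = 38 \left(\frac{1}{18} + \left(\left(-2\right) 6 \left(-3\right)\right)^{2}\right) = 38 \left(\frac{1}{18} + \left(\left(-12\right) \left(-3\right)\right)^{2}\right) = 38 \left(\frac{1}{18} + 36^{2}\right) = 38 \left(\frac{1}{18} + 1296\right) = 38 \cdot \frac{23329}{18} = \frac{443251}{9}$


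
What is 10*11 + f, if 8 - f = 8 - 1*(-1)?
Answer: 109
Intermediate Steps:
f = -1 (f = 8 - (8 - 1*(-1)) = 8 - (8 + 1) = 8 - 1*9 = 8 - 9 = -1)
10*11 + f = 10*11 - 1 = 110 - 1 = 109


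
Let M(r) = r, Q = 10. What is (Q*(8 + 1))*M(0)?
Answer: 0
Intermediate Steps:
(Q*(8 + 1))*M(0) = (10*(8 + 1))*0 = (10*9)*0 = 90*0 = 0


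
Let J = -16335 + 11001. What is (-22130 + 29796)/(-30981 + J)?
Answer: -7666/36315 ≈ -0.21110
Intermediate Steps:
J = -5334
(-22130 + 29796)/(-30981 + J) = (-22130 + 29796)/(-30981 - 5334) = 7666/(-36315) = 7666*(-1/36315) = -7666/36315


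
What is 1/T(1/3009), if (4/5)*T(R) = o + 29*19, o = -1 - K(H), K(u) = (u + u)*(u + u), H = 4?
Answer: 2/1215 ≈ 0.0016461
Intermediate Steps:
K(u) = 4*u² (K(u) = (2*u)*(2*u) = 4*u²)
o = -65 (o = -1 - 4*4² = -1 - 4*16 = -1 - 1*64 = -1 - 64 = -65)
T(R) = 1215/2 (T(R) = 5*(-65 + 29*19)/4 = 5*(-65 + 551)/4 = (5/4)*486 = 1215/2)
1/T(1/3009) = 1/(1215/2) = 2/1215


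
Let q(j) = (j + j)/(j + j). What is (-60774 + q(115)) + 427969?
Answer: 367196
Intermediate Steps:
q(j) = 1 (q(j) = (2*j)/((2*j)) = (2*j)*(1/(2*j)) = 1)
(-60774 + q(115)) + 427969 = (-60774 + 1) + 427969 = -60773 + 427969 = 367196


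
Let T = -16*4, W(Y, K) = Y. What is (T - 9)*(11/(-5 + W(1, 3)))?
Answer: 803/4 ≈ 200.75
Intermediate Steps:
T = -64
(T - 9)*(11/(-5 + W(1, 3))) = (-64 - 9)*(11/(-5 + 1)) = -803/(-4) = -803*(-1)/4 = -73*(-11/4) = 803/4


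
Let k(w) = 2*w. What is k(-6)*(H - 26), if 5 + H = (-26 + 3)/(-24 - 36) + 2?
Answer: 1717/5 ≈ 343.40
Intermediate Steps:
H = -157/60 (H = -5 + ((-26 + 3)/(-24 - 36) + 2) = -5 + (-23/(-60) + 2) = -5 + (-23*(-1/60) + 2) = -5 + (23/60 + 2) = -5 + 143/60 = -157/60 ≈ -2.6167)
k(-6)*(H - 26) = (2*(-6))*(-157/60 - 26) = -12*(-1717/60) = 1717/5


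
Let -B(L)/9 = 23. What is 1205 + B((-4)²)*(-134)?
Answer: 28943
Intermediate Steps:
B(L) = -207 (B(L) = -9*23 = -207)
1205 + B((-4)²)*(-134) = 1205 - 207*(-134) = 1205 + 27738 = 28943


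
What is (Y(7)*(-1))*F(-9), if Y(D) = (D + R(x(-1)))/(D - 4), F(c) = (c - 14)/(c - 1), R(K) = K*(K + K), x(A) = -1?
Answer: -69/10 ≈ -6.9000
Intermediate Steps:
R(K) = 2*K**2 (R(K) = K*(2*K) = 2*K**2)
F(c) = (-14 + c)/(-1 + c)
Y(D) = (2 + D)/(-4 + D) (Y(D) = (D + 2*(-1)**2)/(D - 4) = (D + 2*1)/(-4 + D) = (D + 2)/(-4 + D) = (2 + D)/(-4 + D))
(Y(7)*(-1))*F(-9) = (((2 + 7)/(-4 + 7))*(-1))*((-14 - 9)/(-1 - 9)) = ((9/3)*(-1))*(-23/(-10)) = (((1/3)*9)*(-1))*(-1/10*(-23)) = (3*(-1))*(23/10) = -3*23/10 = -69/10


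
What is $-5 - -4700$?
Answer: $4695$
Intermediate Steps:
$-5 - -4700 = -5 + 4700 = 4695$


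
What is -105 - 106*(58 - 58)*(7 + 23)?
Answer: -105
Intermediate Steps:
-105 - 106*(58 - 58)*(7 + 23) = -105 - 0*30 = -105 - 106*0 = -105 + 0 = -105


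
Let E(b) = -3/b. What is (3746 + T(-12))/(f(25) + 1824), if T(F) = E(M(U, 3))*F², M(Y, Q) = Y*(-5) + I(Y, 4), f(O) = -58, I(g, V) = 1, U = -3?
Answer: 3719/1766 ≈ 2.1059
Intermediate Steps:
M(Y, Q) = 1 - 5*Y (M(Y, Q) = Y*(-5) + 1 = -5*Y + 1 = 1 - 5*Y)
T(F) = -3*F²/16 (T(F) = (-3/(1 - 5*(-3)))*F² = (-3/(1 + 15))*F² = (-3/16)*F² = (-3*1/16)*F² = -3*F²/16)
(3746 + T(-12))/(f(25) + 1824) = (3746 - 3/16*(-12)²)/(-58 + 1824) = (3746 - 3/16*144)/1766 = (3746 - 27)*(1/1766) = 3719*(1/1766) = 3719/1766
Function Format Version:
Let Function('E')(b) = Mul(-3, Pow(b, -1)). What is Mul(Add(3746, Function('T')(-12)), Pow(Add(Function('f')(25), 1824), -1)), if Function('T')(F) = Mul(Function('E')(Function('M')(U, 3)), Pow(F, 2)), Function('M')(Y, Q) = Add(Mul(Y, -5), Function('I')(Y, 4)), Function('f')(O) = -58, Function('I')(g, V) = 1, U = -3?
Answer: Rational(3719, 1766) ≈ 2.1059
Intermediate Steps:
Function('M')(Y, Q) = Add(1, Mul(-5, Y)) (Function('M')(Y, Q) = Add(Mul(Y, -5), 1) = Add(Mul(-5, Y), 1) = Add(1, Mul(-5, Y)))
Function('T')(F) = Mul(Rational(-3, 16), Pow(F, 2)) (Function('T')(F) = Mul(Mul(-3, Pow(Add(1, Mul(-5, -3)), -1)), Pow(F, 2)) = Mul(Mul(-3, Pow(Add(1, 15), -1)), Pow(F, 2)) = Mul(Mul(-3, Pow(16, -1)), Pow(F, 2)) = Mul(Mul(-3, Rational(1, 16)), Pow(F, 2)) = Mul(Rational(-3, 16), Pow(F, 2)))
Mul(Add(3746, Function('T')(-12)), Pow(Add(Function('f')(25), 1824), -1)) = Mul(Add(3746, Mul(Rational(-3, 16), Pow(-12, 2))), Pow(Add(-58, 1824), -1)) = Mul(Add(3746, Mul(Rational(-3, 16), 144)), Pow(1766, -1)) = Mul(Add(3746, -27), Rational(1, 1766)) = Mul(3719, Rational(1, 1766)) = Rational(3719, 1766)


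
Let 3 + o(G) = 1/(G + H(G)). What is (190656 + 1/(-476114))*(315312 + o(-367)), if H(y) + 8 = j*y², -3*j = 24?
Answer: 15425563389106488910103/256598545559 ≈ 6.0116e+10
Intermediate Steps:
j = -8 (j = -⅓*24 = -8)
H(y) = -8 - 8*y²
o(G) = -3 + 1/(-8 + G - 8*G²) (o(G) = -3 + 1/(G + (-8 - 8*G²)) = -3 + 1/(-8 + G - 8*G²))
(190656 + 1/(-476114))*(315312 + o(-367)) = (190656 + 1/(-476114))*(315312 + (-25 - 24*(-367)² + 3*(-367))/(8 - 1*(-367) + 8*(-367)²)) = (190656 - 1/476114)*(315312 + (-25 - 24*134689 - 1101)/(8 + 367 + 8*134689)) = 90773990783*(315312 + (-25 - 3232536 - 1101)/(8 + 367 + 1077512))/476114 = 90773990783*(315312 - 3233662/1077887)/476114 = (90773990783/476114)*(339867472082/1077887) = 15425563389106488910103/256598545559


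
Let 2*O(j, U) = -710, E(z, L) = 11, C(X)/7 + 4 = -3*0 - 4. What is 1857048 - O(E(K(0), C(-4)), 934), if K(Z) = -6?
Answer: 1857403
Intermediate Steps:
C(X) = -56 (C(X) = -28 + 7*(-3*0 - 4) = -28 + 7*(0 - 4) = -28 + 7*(-4) = -28 - 28 = -56)
O(j, U) = -355 (O(j, U) = (½)*(-710) = -355)
1857048 - O(E(K(0), C(-4)), 934) = 1857048 - 1*(-355) = 1857048 + 355 = 1857403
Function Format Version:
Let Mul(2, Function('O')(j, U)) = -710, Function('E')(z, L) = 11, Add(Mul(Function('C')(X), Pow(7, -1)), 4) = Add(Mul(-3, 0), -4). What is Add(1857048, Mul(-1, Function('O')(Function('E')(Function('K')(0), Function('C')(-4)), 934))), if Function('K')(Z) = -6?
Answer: 1857403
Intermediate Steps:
Function('C')(X) = -56 (Function('C')(X) = Add(-28, Mul(7, Add(Mul(-3, 0), -4))) = Add(-28, Mul(7, Add(0, -4))) = Add(-28, Mul(7, -4)) = Add(-28, -28) = -56)
Function('O')(j, U) = -355 (Function('O')(j, U) = Mul(Rational(1, 2), -710) = -355)
Add(1857048, Mul(-1, Function('O')(Function('E')(Function('K')(0), Function('C')(-4)), 934))) = Add(1857048, Mul(-1, -355)) = Add(1857048, 355) = 1857403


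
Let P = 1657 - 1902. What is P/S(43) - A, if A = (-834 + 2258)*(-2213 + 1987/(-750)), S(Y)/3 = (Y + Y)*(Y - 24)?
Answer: 1933278089071/612750 ≈ 3.1551e+6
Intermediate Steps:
S(Y) = 6*Y*(-24 + Y) (S(Y) = 3*((Y + Y)*(Y - 24)) = 3*((2*Y)*(-24 + Y)) = 3*(2*Y*(-24 + Y)) = 6*Y*(-24 + Y))
P = -245
A = -1183156744/375 (A = 1424*(-2213 + 1987*(-1/750)) = 1424*(-2213 - 1987/750) = 1424*(-1661737/750) = -1183156744/375 ≈ -3.1551e+6)
P/S(43) - A = -245*1/(258*(-24 + 43)) - 1*(-1183156744/375) = -245/(6*43*19) + 1183156744/375 = -245/4902 + 1183156744/375 = 1933278089071/612750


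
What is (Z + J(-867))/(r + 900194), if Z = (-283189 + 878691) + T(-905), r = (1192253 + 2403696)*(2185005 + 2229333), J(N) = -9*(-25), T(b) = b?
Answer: 297411/7936867608478 ≈ 3.7472e-8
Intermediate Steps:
J(N) = 225
r = 15873734316762 (r = 3595949*4414338 = 15873734316762)
Z = 594597 (Z = (-283189 + 878691) - 905 = 595502 - 905 = 594597)
(Z + J(-867))/(r + 900194) = (594597 + 225)/(15873734316762 + 900194) = 594822/15873735216956 = 594822*(1/15873735216956) = 297411/7936867608478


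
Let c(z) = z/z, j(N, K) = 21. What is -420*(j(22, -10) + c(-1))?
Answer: -9240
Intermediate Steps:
c(z) = 1
-420*(j(22, -10) + c(-1)) = -420*(21 + 1) = -420*22 = -9240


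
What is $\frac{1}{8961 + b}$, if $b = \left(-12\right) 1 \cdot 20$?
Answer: $\frac{1}{8721} \approx 0.00011467$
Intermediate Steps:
$b = -240$ ($b = \left(-12\right) 20 = -240$)
$\frac{1}{8961 + b} = \frac{1}{8961 - 240} = \frac{1}{8721}$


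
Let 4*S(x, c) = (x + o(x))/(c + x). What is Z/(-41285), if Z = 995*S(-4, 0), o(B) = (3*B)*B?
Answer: 2189/33028 ≈ 0.066277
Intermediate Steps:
o(B) = 3*B**2
S(x, c) = (x + 3*x**2)/(4*(c + x)) (S(x, c) = ((x + 3*x**2)/(c + x))/4 = (x + 3*x**2)/(4*(c + x)))
Z = -10945/4 (Z = 995*((1/4)*(-4)*(1 + 3*(-4))/(0 - 4)) = 995*((1/4)*(-4)*(1 - 12)/(-4)) = 995*((1/4)*(-4)*(-1/4)*(-11)) = 995*(-11/4) = -10945/4 ≈ -2736.3)
Z/(-41285) = -10945/4/(-41285) = -10945/4*(-1/41285) = 2189/33028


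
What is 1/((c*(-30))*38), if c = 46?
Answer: -1/52440 ≈ -1.9069e-5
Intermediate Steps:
1/((c*(-30))*38) = 1/((46*(-30))*38) = 1/(-1380*38) = 1/(-52440) = -1/52440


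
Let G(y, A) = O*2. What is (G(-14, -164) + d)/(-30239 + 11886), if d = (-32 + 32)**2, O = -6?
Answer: 12/18353 ≈ 0.00065384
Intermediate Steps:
d = 0 (d = 0**2 = 0)
G(y, A) = -12 (G(y, A) = -6*2 = -12)
(G(-14, -164) + d)/(-30239 + 11886) = (-12 + 0)/(-30239 + 11886) = -12/(-18353) = -12*(-1/18353) = 12/18353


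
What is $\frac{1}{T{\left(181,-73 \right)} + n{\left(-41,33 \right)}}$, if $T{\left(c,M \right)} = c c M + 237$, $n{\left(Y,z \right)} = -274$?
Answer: $- \frac{1}{2391590} \approx -4.1813 \cdot 10^{-7}$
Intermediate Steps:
$T{\left(c,M \right)} = 237 + M c^{2}$ ($T{\left(c,M \right)} = c^{2} M + 237 = M c^{2} + 237 = 237 + M c^{2}$)
$\frac{1}{T{\left(181,-73 \right)} + n{\left(-41,33 \right)}} = \frac{1}{\left(237 - 73 \cdot 181^{2}\right) - 274} = \frac{1}{\left(237 - 2391553\right) - 274} = \frac{1}{-2391316 - 274} = \frac{1}{-2391590} = - \frac{1}{2391590}$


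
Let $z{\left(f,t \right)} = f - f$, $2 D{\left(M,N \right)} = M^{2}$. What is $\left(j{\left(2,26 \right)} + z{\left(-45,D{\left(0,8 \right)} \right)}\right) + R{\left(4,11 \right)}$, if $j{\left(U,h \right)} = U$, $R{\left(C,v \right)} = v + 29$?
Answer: $42$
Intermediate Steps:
$D{\left(M,N \right)} = \frac{M^{2}}{2}$
$R{\left(C,v \right)} = 29 + v$
$z{\left(f,t \right)} = 0$
$\left(j{\left(2,26 \right)} + z{\left(-45,D{\left(0,8 \right)} \right)}\right) + R{\left(4,11 \right)} = \left(2 + 0\right) + \left(29 + 11\right) = 2 + 40 = 42$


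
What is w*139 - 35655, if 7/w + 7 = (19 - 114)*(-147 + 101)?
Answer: -155561792/4363 ≈ -35655.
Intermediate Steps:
w = 7/4363 (w = 7/(-7 + (19 - 114)*(-147 + 101)) = 7/(-7 - 95*(-46)) = 7/(-7 + 4370) = 7/4363 ≈ 0.0016044)
w*139 - 35655 = (7/4363)*139 - 35655 = 973/4363 - 35655 = -155561792/4363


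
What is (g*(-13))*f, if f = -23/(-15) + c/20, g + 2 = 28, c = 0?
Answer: -7774/15 ≈ -518.27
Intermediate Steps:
g = 26 (g = -2 + 28 = 26)
f = 23/15 (f = -23/(-15) + 0/20 = -23*(-1/15) + 0*(1/20) = 23/15 + 0 = 23/15 ≈ 1.5333)
(g*(-13))*f = (26*(-13))*(23/15) = -338*23/15 = -7774/15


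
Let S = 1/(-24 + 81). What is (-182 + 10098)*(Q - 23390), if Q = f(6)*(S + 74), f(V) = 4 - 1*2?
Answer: -13136637472/57 ≈ -2.3047e+8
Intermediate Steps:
S = 1/57 ≈ 0.017544
f(V) = 2 (f(V) = 4 - 2 = 2)
Q = 8438/57 (Q = 2*(1/57 + 74) = 2*(4219/57) = 8438/57 ≈ 148.04)
(-182 + 10098)*(Q - 23390) = (-182 + 10098)*(8438/57 - 23390) = 9916*(-1324792/57) = -13136637472/57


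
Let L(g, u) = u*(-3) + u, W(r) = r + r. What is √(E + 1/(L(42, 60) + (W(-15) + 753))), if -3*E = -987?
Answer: 2*√3322999/201 ≈ 18.138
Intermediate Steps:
W(r) = 2*r
L(g, u) = -2*u (L(g, u) = -3*u + u = -2*u)
E = 329 (E = -⅓*(-987) = 329)
√(E + 1/(L(42, 60) + (W(-15) + 753))) = √(329 + 1/(-2*60 + (2*(-15) + 753))) = √(329 + 1/(-120 + (-30 + 753))) = √(329 + 1/(-120 + 723)) = √(329 + 1/603) = √(198388/603) = 2*√3322999/201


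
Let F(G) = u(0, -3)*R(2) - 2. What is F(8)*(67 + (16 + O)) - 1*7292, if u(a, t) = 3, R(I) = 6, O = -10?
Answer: -6124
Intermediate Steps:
F(G) = 16 (F(G) = 3*6 - 2 = 18 - 2 = 16)
F(8)*(67 + (16 + O)) - 1*7292 = 16*(67 + (16 - 10)) - 1*7292 = 16*(67 + 6) - 7292 = 16*73 - 7292 = 1168 - 7292 = -6124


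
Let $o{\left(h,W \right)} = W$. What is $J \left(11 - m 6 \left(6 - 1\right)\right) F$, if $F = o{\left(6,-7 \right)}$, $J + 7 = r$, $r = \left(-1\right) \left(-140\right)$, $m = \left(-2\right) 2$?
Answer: $-121961$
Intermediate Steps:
$m = -4$
$r = 140$
$J = 133$ ($J = -7 + 140 = 133$)
$F = -7$
$J \left(11 - m 6 \left(6 - 1\right)\right) F = 133 \left(11 - \left(-4\right) 6 \left(6 - 1\right)\right) \left(-7\right) = 133 \left(11 - \left(-24\right) 5\right) \left(-7\right) = 133 \left(11 - -120\right) \left(-7\right) = 133 \left(11 + 120\right) \left(-7\right) = 133 \cdot 131 \left(-7\right) = 17423 \left(-7\right) = -121961$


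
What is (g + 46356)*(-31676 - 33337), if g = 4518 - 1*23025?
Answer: -1810547037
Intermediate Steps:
g = -18507 (g = 4518 - 23025 = -18507)
(g + 46356)*(-31676 - 33337) = (-18507 + 46356)*(-31676 - 33337) = 27849*(-65013) = -1810547037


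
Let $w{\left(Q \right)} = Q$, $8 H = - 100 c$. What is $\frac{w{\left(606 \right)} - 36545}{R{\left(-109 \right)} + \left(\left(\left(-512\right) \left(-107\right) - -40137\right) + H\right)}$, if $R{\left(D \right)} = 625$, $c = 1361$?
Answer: $- \frac{71878}{157067} \approx -0.45763$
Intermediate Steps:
$H = - \frac{34025}{2}$ ($H = \frac{\left(-100\right) 1361}{8} = \frac{1}{8} \left(-136100\right) = - \frac{34025}{2} \approx -17013.0$)
$\frac{w{\left(606 \right)} - 36545}{R{\left(-109 \right)} + \left(\left(\left(-512\right) \left(-107\right) - -40137\right) + H\right)} = \frac{606 - 36545}{625 - - \frac{155817}{2}} = - \frac{35939}{625 + \left(\left(54784 + 40137\right) - \frac{34025}{2}\right)} = - \frac{35939}{625 + \left(94921 - \frac{34025}{2}\right)} = - \frac{35939}{625 + \frac{155817}{2}} = - \frac{35939}{\frac{157067}{2}} = \left(-35939\right) \frac{2}{157067} = - \frac{71878}{157067}$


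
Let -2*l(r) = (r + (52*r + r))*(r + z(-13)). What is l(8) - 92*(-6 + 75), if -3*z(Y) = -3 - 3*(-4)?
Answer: -7428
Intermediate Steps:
z(Y) = -3 (z(Y) = -(-3 - 3*(-4))/3 = -(-3 + 12)/3 = -⅓*9 = -3)
l(r) = -27*r*(-3 + r) (l(r) = -(r + (52*r + r))*(r - 3)/2 = -(r + 53*r)*(-3 + r)/2 = -54*r*(-3 + r)/2 = -27*r*(-3 + r))
l(8) - 92*(-6 + 75) = 27*8*(3 - 1*8) - 92*(-6 + 75) = 27*8*(3 - 8) - 92*69 = 27*8*(-5) - 6348 = -1080 - 6348 = -7428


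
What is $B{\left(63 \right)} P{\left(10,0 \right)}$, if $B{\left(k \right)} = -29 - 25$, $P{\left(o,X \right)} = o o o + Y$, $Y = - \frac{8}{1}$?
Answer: $-53568$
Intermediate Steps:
$Y = -8$ ($Y = \left(-8\right) 1 = -8$)
$P{\left(o,X \right)} = -8 + o^{3}$ ($P{\left(o,X \right)} = o o o - 8 = o^{2} o - 8 = o^{3} - 8 = -8 + o^{3}$)
$B{\left(k \right)} = -54$ ($B{\left(k \right)} = -29 - 25 = -54$)
$B{\left(63 \right)} P{\left(10,0 \right)} = - 54 \left(-8 + 10^{3}\right) = - 54 \left(-8 + 1000\right) = \left(-54\right) 992 = -53568$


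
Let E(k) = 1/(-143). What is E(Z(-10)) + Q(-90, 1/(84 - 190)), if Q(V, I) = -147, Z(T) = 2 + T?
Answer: -21022/143 ≈ -147.01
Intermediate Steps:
E(k) = -1/143
E(Z(-10)) + Q(-90, 1/(84 - 190)) = -1/143 - 147 = -21022/143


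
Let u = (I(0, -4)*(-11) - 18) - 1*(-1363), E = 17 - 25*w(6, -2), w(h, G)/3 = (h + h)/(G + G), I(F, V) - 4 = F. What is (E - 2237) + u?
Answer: -694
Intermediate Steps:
I(F, V) = 4 + F
w(h, G) = 3*h/G (w(h, G) = 3*((h + h)/(G + G)) = 3*((2*h)/((2*G))) = 3*((2*h)*(1/(2*G))) = 3*(h/G) = 3*h/G)
E = 242 (E = 17 - 75*6/(-2) = 17 - 75*6*(-1)/2 = 17 - 25*(-9) = 17 + 225 = 242)
u = 1301 (u = ((4 + 0)*(-11) - 18) - 1*(-1363) = (4*(-11) - 18) + 1363 = (-44 - 18) + 1363 = -62 + 1363 = 1301)
(E - 2237) + u = (242 - 2237) + 1301 = -1995 + 1301 = -694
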